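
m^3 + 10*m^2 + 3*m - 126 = (m - 3)*(m + 6)*(m + 7)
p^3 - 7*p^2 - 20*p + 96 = (p - 8)*(p - 3)*(p + 4)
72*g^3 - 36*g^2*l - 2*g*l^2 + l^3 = (-6*g + l)*(-2*g + l)*(6*g + l)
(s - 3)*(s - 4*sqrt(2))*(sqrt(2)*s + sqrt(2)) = sqrt(2)*s^3 - 8*s^2 - 2*sqrt(2)*s^2 - 3*sqrt(2)*s + 16*s + 24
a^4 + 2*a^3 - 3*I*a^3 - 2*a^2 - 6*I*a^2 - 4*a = a*(a + 2)*(a - 2*I)*(a - I)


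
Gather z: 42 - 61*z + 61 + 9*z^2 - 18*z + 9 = 9*z^2 - 79*z + 112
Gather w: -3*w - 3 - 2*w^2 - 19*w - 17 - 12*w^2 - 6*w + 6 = -14*w^2 - 28*w - 14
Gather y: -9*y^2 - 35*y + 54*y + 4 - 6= -9*y^2 + 19*y - 2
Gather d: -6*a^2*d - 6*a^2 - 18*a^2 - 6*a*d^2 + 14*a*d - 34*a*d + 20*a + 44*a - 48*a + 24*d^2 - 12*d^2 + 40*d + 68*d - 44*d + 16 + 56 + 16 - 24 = -24*a^2 + 16*a + d^2*(12 - 6*a) + d*(-6*a^2 - 20*a + 64) + 64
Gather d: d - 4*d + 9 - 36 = -3*d - 27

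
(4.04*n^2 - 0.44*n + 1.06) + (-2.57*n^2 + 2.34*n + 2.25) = 1.47*n^2 + 1.9*n + 3.31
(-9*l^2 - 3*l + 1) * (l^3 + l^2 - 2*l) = -9*l^5 - 12*l^4 + 16*l^3 + 7*l^2 - 2*l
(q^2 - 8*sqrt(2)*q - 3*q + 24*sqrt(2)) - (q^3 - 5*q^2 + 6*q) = -q^3 + 6*q^2 - 8*sqrt(2)*q - 9*q + 24*sqrt(2)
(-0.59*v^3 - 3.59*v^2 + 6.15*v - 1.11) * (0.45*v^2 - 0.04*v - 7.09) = -0.2655*v^5 - 1.5919*v^4 + 7.0942*v^3 + 24.7076*v^2 - 43.5591*v + 7.8699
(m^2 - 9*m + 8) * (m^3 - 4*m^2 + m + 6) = m^5 - 13*m^4 + 45*m^3 - 35*m^2 - 46*m + 48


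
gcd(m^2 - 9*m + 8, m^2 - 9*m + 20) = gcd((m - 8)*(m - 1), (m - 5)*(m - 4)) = 1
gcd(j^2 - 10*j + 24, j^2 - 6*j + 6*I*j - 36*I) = j - 6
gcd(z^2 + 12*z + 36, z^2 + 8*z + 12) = z + 6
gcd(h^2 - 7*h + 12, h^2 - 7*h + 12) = h^2 - 7*h + 12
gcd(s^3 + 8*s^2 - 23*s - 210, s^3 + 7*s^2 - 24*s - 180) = s^2 + s - 30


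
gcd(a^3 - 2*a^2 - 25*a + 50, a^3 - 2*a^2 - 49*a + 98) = a - 2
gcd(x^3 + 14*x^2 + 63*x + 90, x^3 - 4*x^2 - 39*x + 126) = x + 6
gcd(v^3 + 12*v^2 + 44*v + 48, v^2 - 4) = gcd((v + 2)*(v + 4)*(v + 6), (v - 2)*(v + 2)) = v + 2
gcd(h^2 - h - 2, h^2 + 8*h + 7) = h + 1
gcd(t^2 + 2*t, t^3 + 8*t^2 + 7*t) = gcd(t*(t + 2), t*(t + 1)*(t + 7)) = t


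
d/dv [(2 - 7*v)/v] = -2/v^2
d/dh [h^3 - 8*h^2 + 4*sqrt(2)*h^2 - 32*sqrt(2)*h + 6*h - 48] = 3*h^2 - 16*h + 8*sqrt(2)*h - 32*sqrt(2) + 6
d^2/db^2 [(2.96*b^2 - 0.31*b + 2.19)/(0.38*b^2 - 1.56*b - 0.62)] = (-4.44089209850063e-16*b^4 + 3.419848*b^3 + 6.081672*b^2 - 8.227608*b + 14.566408)/(0.054872*b^6 - 0.675792*b^5 + 2.50572*b^4 - 1.5912*b^3 - 4.08828*b^2 - 1.798992*b - 0.238328)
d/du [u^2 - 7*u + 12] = 2*u - 7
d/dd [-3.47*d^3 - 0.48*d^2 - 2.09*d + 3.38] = -10.41*d^2 - 0.96*d - 2.09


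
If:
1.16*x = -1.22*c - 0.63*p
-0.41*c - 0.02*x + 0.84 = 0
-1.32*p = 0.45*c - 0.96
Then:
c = 2.16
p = -0.01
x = -2.27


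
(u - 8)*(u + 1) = u^2 - 7*u - 8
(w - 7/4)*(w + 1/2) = w^2 - 5*w/4 - 7/8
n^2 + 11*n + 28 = (n + 4)*(n + 7)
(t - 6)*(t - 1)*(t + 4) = t^3 - 3*t^2 - 22*t + 24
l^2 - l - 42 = (l - 7)*(l + 6)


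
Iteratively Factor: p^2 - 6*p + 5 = (p - 1)*(p - 5)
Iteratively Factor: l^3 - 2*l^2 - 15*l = (l)*(l^2 - 2*l - 15) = l*(l + 3)*(l - 5)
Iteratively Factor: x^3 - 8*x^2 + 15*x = (x - 5)*(x^2 - 3*x) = (x - 5)*(x - 3)*(x)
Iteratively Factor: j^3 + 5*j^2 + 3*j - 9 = (j - 1)*(j^2 + 6*j + 9) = (j - 1)*(j + 3)*(j + 3)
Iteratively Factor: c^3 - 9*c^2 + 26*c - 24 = (c - 4)*(c^2 - 5*c + 6) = (c - 4)*(c - 2)*(c - 3)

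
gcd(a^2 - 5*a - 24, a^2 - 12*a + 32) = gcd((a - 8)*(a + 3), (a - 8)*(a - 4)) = a - 8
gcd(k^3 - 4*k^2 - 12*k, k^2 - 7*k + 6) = k - 6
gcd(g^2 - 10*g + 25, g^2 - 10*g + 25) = g^2 - 10*g + 25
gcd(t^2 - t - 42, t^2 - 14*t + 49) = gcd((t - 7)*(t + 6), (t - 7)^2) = t - 7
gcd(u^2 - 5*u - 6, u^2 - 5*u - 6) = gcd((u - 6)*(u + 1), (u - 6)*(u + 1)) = u^2 - 5*u - 6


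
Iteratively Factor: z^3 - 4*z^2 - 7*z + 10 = (z - 5)*(z^2 + z - 2) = (z - 5)*(z - 1)*(z + 2)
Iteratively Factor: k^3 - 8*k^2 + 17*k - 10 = (k - 2)*(k^2 - 6*k + 5) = (k - 2)*(k - 1)*(k - 5)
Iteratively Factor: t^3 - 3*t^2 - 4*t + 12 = (t - 2)*(t^2 - t - 6) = (t - 2)*(t + 2)*(t - 3)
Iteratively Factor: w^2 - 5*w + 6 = (w - 3)*(w - 2)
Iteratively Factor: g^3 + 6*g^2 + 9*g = (g)*(g^2 + 6*g + 9) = g*(g + 3)*(g + 3)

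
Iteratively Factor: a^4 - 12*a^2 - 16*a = (a)*(a^3 - 12*a - 16) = a*(a + 2)*(a^2 - 2*a - 8) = a*(a + 2)^2*(a - 4)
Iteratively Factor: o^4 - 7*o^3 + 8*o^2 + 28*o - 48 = (o + 2)*(o^3 - 9*o^2 + 26*o - 24) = (o - 4)*(o + 2)*(o^2 - 5*o + 6) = (o - 4)*(o - 3)*(o + 2)*(o - 2)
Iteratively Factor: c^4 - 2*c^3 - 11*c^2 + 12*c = (c)*(c^3 - 2*c^2 - 11*c + 12) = c*(c - 1)*(c^2 - c - 12) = c*(c - 1)*(c + 3)*(c - 4)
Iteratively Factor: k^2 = (k)*(k)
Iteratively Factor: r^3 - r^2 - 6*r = (r)*(r^2 - r - 6) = r*(r - 3)*(r + 2)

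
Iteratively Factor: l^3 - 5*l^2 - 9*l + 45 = (l + 3)*(l^2 - 8*l + 15) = (l - 3)*(l + 3)*(l - 5)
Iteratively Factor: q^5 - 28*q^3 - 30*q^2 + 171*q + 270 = (q + 3)*(q^4 - 3*q^3 - 19*q^2 + 27*q + 90) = (q - 3)*(q + 3)*(q^3 - 19*q - 30) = (q - 3)*(q + 2)*(q + 3)*(q^2 - 2*q - 15) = (q - 3)*(q + 2)*(q + 3)^2*(q - 5)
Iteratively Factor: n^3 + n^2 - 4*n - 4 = (n - 2)*(n^2 + 3*n + 2) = (n - 2)*(n + 1)*(n + 2)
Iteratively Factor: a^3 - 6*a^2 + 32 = (a - 4)*(a^2 - 2*a - 8) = (a - 4)^2*(a + 2)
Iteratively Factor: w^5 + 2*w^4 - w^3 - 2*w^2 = (w)*(w^4 + 2*w^3 - w^2 - 2*w) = w*(w + 1)*(w^3 + w^2 - 2*w) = w*(w + 1)*(w + 2)*(w^2 - w) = w^2*(w + 1)*(w + 2)*(w - 1)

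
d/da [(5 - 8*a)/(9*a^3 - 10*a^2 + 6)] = (-72*a^3 + 80*a^2 + a*(8*a - 5)*(27*a - 20) - 48)/(9*a^3 - 10*a^2 + 6)^2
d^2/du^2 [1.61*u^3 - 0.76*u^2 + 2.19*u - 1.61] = 9.66*u - 1.52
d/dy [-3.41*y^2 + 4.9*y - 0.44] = 4.9 - 6.82*y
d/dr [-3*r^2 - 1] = -6*r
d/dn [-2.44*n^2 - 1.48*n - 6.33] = -4.88*n - 1.48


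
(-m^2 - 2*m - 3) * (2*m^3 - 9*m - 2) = -2*m^5 - 4*m^4 + 3*m^3 + 20*m^2 + 31*m + 6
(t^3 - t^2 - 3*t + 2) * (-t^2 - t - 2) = -t^5 + 2*t^3 + 3*t^2 + 4*t - 4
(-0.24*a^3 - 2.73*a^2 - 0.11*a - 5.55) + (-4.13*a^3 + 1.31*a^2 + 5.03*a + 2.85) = -4.37*a^3 - 1.42*a^2 + 4.92*a - 2.7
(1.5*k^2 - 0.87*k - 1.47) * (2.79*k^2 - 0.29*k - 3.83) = 4.185*k^4 - 2.8623*k^3 - 9.594*k^2 + 3.7584*k + 5.6301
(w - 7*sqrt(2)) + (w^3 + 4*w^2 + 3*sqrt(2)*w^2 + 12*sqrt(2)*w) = w^3 + 4*w^2 + 3*sqrt(2)*w^2 + w + 12*sqrt(2)*w - 7*sqrt(2)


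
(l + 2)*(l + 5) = l^2 + 7*l + 10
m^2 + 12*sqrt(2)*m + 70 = (m + 5*sqrt(2))*(m + 7*sqrt(2))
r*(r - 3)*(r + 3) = r^3 - 9*r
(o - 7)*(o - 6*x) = o^2 - 6*o*x - 7*o + 42*x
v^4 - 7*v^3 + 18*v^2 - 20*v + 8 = (v - 2)^3*(v - 1)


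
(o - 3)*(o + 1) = o^2 - 2*o - 3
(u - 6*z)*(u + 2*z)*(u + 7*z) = u^3 + 3*u^2*z - 40*u*z^2 - 84*z^3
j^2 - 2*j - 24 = (j - 6)*(j + 4)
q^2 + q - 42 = (q - 6)*(q + 7)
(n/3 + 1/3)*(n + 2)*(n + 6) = n^3/3 + 3*n^2 + 20*n/3 + 4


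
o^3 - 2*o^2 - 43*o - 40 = (o - 8)*(o + 1)*(o + 5)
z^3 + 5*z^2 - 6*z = z*(z - 1)*(z + 6)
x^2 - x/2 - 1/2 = (x - 1)*(x + 1/2)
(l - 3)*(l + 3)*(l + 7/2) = l^3 + 7*l^2/2 - 9*l - 63/2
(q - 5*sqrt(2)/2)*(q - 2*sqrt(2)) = q^2 - 9*sqrt(2)*q/2 + 10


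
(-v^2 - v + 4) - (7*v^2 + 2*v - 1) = -8*v^2 - 3*v + 5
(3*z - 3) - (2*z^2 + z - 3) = -2*z^2 + 2*z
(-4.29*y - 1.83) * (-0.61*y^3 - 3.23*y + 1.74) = 2.6169*y^4 + 1.1163*y^3 + 13.8567*y^2 - 1.5537*y - 3.1842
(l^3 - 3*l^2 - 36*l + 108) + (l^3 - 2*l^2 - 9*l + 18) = 2*l^3 - 5*l^2 - 45*l + 126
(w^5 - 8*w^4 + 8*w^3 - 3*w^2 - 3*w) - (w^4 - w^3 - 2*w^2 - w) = w^5 - 9*w^4 + 9*w^3 - w^2 - 2*w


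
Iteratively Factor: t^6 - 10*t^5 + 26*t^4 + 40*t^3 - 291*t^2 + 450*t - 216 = (t - 3)*(t^5 - 7*t^4 + 5*t^3 + 55*t^2 - 126*t + 72) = (t - 3)^2*(t^4 - 4*t^3 - 7*t^2 + 34*t - 24) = (t - 3)^2*(t - 1)*(t^3 - 3*t^2 - 10*t + 24) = (t - 3)^2*(t - 1)*(t + 3)*(t^2 - 6*t + 8) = (t - 4)*(t - 3)^2*(t - 1)*(t + 3)*(t - 2)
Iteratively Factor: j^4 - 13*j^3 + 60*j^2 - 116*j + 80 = (j - 2)*(j^3 - 11*j^2 + 38*j - 40) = (j - 2)^2*(j^2 - 9*j + 20) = (j - 4)*(j - 2)^2*(j - 5)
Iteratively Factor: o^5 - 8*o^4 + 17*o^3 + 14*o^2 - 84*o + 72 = (o - 2)*(o^4 - 6*o^3 + 5*o^2 + 24*o - 36) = (o - 2)^2*(o^3 - 4*o^2 - 3*o + 18) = (o - 2)^2*(o + 2)*(o^2 - 6*o + 9) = (o - 3)*(o - 2)^2*(o + 2)*(o - 3)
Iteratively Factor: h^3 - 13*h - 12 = (h + 1)*(h^2 - h - 12) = (h + 1)*(h + 3)*(h - 4)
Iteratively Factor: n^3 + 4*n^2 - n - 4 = (n + 1)*(n^2 + 3*n - 4) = (n + 1)*(n + 4)*(n - 1)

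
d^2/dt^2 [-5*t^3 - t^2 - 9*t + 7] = -30*t - 2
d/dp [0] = 0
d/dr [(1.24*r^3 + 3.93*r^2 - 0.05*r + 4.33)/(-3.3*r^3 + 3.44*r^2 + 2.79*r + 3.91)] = (17.2346*r^4 + 6.5892*r^3 + 68.5489*r^2 + 0.9422*r - 12.2762)/(10.89*r^6 - 22.704*r^5 - 6.5804*r^4 - 6.6108*r^3 + 34.6849*r^2 + 21.8178*r + 15.2881)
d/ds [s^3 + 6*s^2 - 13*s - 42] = 3*s^2 + 12*s - 13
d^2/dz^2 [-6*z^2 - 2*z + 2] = -12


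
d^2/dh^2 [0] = 0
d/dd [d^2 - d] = 2*d - 1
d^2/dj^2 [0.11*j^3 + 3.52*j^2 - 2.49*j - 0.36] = 0.66*j + 7.04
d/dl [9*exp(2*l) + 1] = 18*exp(2*l)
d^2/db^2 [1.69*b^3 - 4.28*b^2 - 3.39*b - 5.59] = 10.14*b - 8.56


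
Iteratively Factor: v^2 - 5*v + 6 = (v - 3)*(v - 2)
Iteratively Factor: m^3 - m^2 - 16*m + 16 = (m - 4)*(m^2 + 3*m - 4) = (m - 4)*(m + 4)*(m - 1)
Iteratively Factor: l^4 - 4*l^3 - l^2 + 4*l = (l + 1)*(l^3 - 5*l^2 + 4*l) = l*(l + 1)*(l^2 - 5*l + 4) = l*(l - 1)*(l + 1)*(l - 4)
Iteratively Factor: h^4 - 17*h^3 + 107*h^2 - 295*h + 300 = (h - 4)*(h^3 - 13*h^2 + 55*h - 75) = (h - 4)*(h - 3)*(h^2 - 10*h + 25) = (h - 5)*(h - 4)*(h - 3)*(h - 5)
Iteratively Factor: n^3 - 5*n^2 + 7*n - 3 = (n - 1)*(n^2 - 4*n + 3) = (n - 3)*(n - 1)*(n - 1)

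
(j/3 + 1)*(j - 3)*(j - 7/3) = j^3/3 - 7*j^2/9 - 3*j + 7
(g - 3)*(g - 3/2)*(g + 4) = g^3 - g^2/2 - 27*g/2 + 18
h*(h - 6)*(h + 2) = h^3 - 4*h^2 - 12*h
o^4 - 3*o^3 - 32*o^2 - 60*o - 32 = (o - 8)*(o + 1)*(o + 2)^2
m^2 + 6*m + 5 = (m + 1)*(m + 5)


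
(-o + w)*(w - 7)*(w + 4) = -o*w^2 + 3*o*w + 28*o + w^3 - 3*w^2 - 28*w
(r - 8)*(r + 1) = r^2 - 7*r - 8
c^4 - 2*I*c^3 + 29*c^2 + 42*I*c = c*(c - 7*I)*(c + 2*I)*(c + 3*I)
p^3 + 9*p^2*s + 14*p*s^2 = p*(p + 2*s)*(p + 7*s)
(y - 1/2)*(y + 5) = y^2 + 9*y/2 - 5/2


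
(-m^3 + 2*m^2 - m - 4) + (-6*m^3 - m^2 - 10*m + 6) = -7*m^3 + m^2 - 11*m + 2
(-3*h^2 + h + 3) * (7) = -21*h^2 + 7*h + 21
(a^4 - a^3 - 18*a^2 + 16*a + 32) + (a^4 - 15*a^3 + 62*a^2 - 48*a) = 2*a^4 - 16*a^3 + 44*a^2 - 32*a + 32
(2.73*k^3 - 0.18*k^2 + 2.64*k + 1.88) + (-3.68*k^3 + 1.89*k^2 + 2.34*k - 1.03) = -0.95*k^3 + 1.71*k^2 + 4.98*k + 0.85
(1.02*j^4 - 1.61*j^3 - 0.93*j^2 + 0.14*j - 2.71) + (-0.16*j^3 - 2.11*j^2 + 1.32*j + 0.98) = 1.02*j^4 - 1.77*j^3 - 3.04*j^2 + 1.46*j - 1.73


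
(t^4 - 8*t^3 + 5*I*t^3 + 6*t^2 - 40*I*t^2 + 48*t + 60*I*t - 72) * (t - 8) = t^5 - 16*t^4 + 5*I*t^4 + 70*t^3 - 80*I*t^3 + 380*I*t^2 - 456*t - 480*I*t + 576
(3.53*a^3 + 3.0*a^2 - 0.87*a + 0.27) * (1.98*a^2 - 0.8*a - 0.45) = 6.9894*a^5 + 3.116*a^4 - 5.7111*a^3 - 0.1194*a^2 + 0.1755*a - 0.1215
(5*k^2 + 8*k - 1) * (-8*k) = -40*k^3 - 64*k^2 + 8*k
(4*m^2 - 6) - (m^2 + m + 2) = 3*m^2 - m - 8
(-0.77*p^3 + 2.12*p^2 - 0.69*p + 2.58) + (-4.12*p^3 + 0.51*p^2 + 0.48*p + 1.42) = -4.89*p^3 + 2.63*p^2 - 0.21*p + 4.0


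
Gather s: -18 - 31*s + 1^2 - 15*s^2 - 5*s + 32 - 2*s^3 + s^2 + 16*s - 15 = -2*s^3 - 14*s^2 - 20*s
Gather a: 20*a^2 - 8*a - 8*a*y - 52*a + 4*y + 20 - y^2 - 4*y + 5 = 20*a^2 + a*(-8*y - 60) - y^2 + 25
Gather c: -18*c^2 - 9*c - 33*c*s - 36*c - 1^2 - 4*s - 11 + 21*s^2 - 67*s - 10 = -18*c^2 + c*(-33*s - 45) + 21*s^2 - 71*s - 22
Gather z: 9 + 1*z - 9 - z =0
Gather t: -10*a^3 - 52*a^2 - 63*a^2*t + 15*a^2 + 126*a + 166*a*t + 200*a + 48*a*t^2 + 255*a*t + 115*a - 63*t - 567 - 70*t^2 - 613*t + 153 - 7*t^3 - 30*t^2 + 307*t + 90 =-10*a^3 - 37*a^2 + 441*a - 7*t^3 + t^2*(48*a - 100) + t*(-63*a^2 + 421*a - 369) - 324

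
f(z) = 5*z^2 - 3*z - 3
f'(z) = 10*z - 3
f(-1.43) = 11.51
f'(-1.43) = -17.30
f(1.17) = 0.33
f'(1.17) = 8.70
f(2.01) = 11.17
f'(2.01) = 17.10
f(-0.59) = 0.51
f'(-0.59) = -8.90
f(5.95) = 156.16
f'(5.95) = 56.50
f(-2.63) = 39.47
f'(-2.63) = -29.30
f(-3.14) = 55.72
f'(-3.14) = -34.40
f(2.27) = 15.95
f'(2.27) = 19.70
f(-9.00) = 429.00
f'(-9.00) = -93.00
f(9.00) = 375.00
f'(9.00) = 87.00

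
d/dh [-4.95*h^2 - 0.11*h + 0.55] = -9.9*h - 0.11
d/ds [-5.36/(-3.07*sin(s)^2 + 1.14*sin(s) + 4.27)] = (6.1104 - 32.9104*sin(s))*cos(s)/(-3.07*sin(s)^2 + 1.14*sin(s) + 4.27)^2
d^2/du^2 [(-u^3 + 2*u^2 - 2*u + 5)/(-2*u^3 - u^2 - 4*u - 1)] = 2*(-10*u^6 - 72*u^4 - 43*u^3 - 141*u^2 - 33*u - 85)/(8*u^9 + 12*u^8 + 54*u^7 + 61*u^6 + 120*u^5 + 99*u^4 + 94*u^3 + 51*u^2 + 12*u + 1)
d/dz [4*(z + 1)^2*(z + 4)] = 12*(z + 1)*(z + 3)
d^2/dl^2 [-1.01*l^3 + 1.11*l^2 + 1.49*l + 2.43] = 2.22 - 6.06*l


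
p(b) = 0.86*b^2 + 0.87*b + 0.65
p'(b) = 1.72*b + 0.87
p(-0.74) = 0.48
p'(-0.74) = -0.40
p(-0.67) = 0.45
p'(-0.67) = -0.28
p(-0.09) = 0.58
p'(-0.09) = 0.72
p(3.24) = 12.50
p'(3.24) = 6.44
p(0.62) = 1.52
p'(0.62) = 1.94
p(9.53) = 87.05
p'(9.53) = 17.26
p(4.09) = 18.59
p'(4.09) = 7.90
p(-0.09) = 0.58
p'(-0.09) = 0.72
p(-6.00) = 26.39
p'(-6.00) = -9.45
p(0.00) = 0.65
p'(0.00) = 0.87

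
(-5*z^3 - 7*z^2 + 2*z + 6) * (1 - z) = 5*z^4 + 2*z^3 - 9*z^2 - 4*z + 6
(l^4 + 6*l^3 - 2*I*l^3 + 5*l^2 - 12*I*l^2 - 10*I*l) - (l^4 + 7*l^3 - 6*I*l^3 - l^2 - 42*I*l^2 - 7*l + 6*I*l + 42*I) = -l^3 + 4*I*l^3 + 6*l^2 + 30*I*l^2 + 7*l - 16*I*l - 42*I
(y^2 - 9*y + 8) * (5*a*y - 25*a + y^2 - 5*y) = 5*a*y^3 - 70*a*y^2 + 265*a*y - 200*a + y^4 - 14*y^3 + 53*y^2 - 40*y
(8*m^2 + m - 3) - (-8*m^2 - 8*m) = 16*m^2 + 9*m - 3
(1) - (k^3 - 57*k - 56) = -k^3 + 57*k + 57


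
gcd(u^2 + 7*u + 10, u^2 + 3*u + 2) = u + 2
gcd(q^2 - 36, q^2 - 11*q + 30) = q - 6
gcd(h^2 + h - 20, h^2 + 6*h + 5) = h + 5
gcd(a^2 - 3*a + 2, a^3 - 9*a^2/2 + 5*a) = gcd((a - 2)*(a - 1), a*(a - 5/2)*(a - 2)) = a - 2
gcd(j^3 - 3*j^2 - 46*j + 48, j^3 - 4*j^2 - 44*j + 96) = j^2 - 2*j - 48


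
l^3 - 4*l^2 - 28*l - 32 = (l - 8)*(l + 2)^2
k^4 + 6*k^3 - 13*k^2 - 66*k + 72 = (k - 3)*(k - 1)*(k + 4)*(k + 6)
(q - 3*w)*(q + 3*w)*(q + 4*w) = q^3 + 4*q^2*w - 9*q*w^2 - 36*w^3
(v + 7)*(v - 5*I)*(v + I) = v^3 + 7*v^2 - 4*I*v^2 + 5*v - 28*I*v + 35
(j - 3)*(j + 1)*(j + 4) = j^3 + 2*j^2 - 11*j - 12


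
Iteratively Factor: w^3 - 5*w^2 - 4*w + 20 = (w - 2)*(w^2 - 3*w - 10) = (w - 2)*(w + 2)*(w - 5)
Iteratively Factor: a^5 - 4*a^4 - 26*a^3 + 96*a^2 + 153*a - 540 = (a - 5)*(a^4 + a^3 - 21*a^2 - 9*a + 108) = (a - 5)*(a - 3)*(a^3 + 4*a^2 - 9*a - 36) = (a - 5)*(a - 3)^2*(a^2 + 7*a + 12) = (a - 5)*(a - 3)^2*(a + 3)*(a + 4)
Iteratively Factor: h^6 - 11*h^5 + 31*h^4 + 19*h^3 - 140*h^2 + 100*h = (h - 1)*(h^5 - 10*h^4 + 21*h^3 + 40*h^2 - 100*h) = (h - 1)*(h + 2)*(h^4 - 12*h^3 + 45*h^2 - 50*h) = h*(h - 1)*(h + 2)*(h^3 - 12*h^2 + 45*h - 50) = h*(h - 2)*(h - 1)*(h + 2)*(h^2 - 10*h + 25) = h*(h - 5)*(h - 2)*(h - 1)*(h + 2)*(h - 5)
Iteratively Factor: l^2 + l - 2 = (l - 1)*(l + 2)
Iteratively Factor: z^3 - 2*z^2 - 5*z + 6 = (z + 2)*(z^2 - 4*z + 3) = (z - 3)*(z + 2)*(z - 1)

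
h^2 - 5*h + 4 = (h - 4)*(h - 1)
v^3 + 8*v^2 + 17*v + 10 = (v + 1)*(v + 2)*(v + 5)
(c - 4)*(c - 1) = c^2 - 5*c + 4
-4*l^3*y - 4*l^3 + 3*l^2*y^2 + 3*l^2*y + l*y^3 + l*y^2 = (-l + y)*(4*l + y)*(l*y + l)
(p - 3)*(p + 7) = p^2 + 4*p - 21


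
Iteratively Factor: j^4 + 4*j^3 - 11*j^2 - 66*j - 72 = (j - 4)*(j^3 + 8*j^2 + 21*j + 18) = (j - 4)*(j + 3)*(j^2 + 5*j + 6) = (j - 4)*(j + 2)*(j + 3)*(j + 3)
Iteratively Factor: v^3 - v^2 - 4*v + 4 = (v - 2)*(v^2 + v - 2) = (v - 2)*(v - 1)*(v + 2)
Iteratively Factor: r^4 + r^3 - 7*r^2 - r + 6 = (r - 1)*(r^3 + 2*r^2 - 5*r - 6) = (r - 1)*(r + 1)*(r^2 + r - 6) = (r - 1)*(r + 1)*(r + 3)*(r - 2)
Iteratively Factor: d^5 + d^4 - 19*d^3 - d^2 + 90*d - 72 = (d - 2)*(d^4 + 3*d^3 - 13*d^2 - 27*d + 36) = (d - 2)*(d - 1)*(d^3 + 4*d^2 - 9*d - 36) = (d - 2)*(d - 1)*(d + 3)*(d^2 + d - 12) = (d - 2)*(d - 1)*(d + 3)*(d + 4)*(d - 3)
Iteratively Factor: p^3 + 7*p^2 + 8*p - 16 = (p - 1)*(p^2 + 8*p + 16) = (p - 1)*(p + 4)*(p + 4)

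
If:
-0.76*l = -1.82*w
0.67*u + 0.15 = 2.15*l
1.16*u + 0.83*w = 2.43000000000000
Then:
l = 0.66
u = 1.90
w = 0.28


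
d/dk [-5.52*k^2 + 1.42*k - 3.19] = 1.42 - 11.04*k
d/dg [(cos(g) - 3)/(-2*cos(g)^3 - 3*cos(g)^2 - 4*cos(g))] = (-4*cos(g)^3 + 15*cos(g)^2 + 18*cos(g) + 12)*sin(g)/((3*cos(g) + cos(2*g) + 5)^2*cos(g)^2)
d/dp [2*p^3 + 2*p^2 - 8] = 2*p*(3*p + 2)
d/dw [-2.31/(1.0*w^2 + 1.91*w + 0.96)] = (4.62*w + 4.4121)/(1.0*w^2 + 1.91*w + 0.96)^2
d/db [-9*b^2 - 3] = -18*b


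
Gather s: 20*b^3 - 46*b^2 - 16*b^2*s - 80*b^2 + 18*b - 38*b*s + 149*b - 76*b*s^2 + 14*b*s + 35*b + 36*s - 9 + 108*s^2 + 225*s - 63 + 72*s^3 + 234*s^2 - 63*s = 20*b^3 - 126*b^2 + 202*b + 72*s^3 + s^2*(342 - 76*b) + s*(-16*b^2 - 24*b + 198) - 72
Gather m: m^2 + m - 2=m^2 + m - 2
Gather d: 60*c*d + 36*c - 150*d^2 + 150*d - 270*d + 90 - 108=36*c - 150*d^2 + d*(60*c - 120) - 18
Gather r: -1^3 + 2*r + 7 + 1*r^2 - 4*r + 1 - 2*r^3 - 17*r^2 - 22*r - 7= -2*r^3 - 16*r^2 - 24*r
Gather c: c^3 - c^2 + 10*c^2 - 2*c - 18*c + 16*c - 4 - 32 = c^3 + 9*c^2 - 4*c - 36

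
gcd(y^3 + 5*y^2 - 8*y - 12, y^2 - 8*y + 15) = 1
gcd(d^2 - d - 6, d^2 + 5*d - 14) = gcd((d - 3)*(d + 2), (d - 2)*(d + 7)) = 1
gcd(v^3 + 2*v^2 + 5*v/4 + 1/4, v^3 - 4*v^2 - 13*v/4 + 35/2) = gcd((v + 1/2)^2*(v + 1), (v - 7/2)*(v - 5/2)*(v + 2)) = 1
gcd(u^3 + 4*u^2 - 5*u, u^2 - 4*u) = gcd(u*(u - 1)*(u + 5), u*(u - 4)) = u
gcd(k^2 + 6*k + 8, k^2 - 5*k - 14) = k + 2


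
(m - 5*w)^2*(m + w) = m^3 - 9*m^2*w + 15*m*w^2 + 25*w^3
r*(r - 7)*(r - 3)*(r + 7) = r^4 - 3*r^3 - 49*r^2 + 147*r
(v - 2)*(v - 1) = v^2 - 3*v + 2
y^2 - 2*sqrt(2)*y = y*(y - 2*sqrt(2))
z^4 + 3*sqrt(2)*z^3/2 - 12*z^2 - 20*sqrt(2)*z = z*(z - 5*sqrt(2)/2)*(z + 2*sqrt(2))^2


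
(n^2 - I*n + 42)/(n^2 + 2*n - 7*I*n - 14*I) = (n + 6*I)/(n + 2)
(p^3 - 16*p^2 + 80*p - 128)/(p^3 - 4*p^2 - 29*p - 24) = (p^2 - 8*p + 16)/(p^2 + 4*p + 3)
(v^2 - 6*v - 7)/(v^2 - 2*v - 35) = (v + 1)/(v + 5)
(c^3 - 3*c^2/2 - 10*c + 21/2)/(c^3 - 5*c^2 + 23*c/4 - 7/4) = 2*(c + 3)/(2*c - 1)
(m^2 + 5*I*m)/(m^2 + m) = (m + 5*I)/(m + 1)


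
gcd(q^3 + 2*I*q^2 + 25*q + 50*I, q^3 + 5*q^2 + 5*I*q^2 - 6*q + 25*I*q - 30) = q + 2*I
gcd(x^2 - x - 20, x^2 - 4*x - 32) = x + 4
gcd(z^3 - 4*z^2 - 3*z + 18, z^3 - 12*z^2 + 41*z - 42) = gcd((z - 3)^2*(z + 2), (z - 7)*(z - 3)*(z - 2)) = z - 3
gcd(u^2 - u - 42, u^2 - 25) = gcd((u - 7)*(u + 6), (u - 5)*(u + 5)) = 1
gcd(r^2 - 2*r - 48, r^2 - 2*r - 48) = r^2 - 2*r - 48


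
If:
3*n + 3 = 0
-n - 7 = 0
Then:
No Solution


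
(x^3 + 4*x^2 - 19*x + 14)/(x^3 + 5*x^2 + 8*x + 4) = (x^3 + 4*x^2 - 19*x + 14)/(x^3 + 5*x^2 + 8*x + 4)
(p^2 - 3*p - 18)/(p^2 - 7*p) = (p^2 - 3*p - 18)/(p*(p - 7))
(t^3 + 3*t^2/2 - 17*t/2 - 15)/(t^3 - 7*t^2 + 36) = (t + 5/2)/(t - 6)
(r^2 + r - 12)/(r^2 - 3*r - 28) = (r - 3)/(r - 7)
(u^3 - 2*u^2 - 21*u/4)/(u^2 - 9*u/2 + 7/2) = u*(2*u + 3)/(2*(u - 1))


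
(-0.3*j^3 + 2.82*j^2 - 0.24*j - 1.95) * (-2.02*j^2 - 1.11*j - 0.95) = 0.606*j^5 - 5.3634*j^4 - 2.3604*j^3 + 1.5264*j^2 + 2.3925*j + 1.8525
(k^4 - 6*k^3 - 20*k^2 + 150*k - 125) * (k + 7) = k^5 + k^4 - 62*k^3 + 10*k^2 + 925*k - 875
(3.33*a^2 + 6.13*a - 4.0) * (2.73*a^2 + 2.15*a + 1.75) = 9.0909*a^4 + 23.8944*a^3 + 8.087*a^2 + 2.1275*a - 7.0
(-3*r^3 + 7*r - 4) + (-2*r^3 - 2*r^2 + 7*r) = -5*r^3 - 2*r^2 + 14*r - 4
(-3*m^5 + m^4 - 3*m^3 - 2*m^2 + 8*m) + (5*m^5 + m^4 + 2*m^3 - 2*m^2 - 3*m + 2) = 2*m^5 + 2*m^4 - m^3 - 4*m^2 + 5*m + 2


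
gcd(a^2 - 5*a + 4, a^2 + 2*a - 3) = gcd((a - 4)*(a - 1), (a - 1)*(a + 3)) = a - 1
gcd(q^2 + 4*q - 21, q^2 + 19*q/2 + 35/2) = q + 7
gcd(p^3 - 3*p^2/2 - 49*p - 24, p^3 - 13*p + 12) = 1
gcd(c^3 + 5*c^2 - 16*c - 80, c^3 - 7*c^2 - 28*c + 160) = c^2 + c - 20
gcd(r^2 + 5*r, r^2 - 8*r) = r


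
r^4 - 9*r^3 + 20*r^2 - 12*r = r*(r - 6)*(r - 2)*(r - 1)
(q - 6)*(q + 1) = q^2 - 5*q - 6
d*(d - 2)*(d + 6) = d^3 + 4*d^2 - 12*d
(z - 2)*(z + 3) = z^2 + z - 6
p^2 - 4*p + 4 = (p - 2)^2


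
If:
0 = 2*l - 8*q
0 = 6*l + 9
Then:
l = -3/2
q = -3/8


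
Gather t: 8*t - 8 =8*t - 8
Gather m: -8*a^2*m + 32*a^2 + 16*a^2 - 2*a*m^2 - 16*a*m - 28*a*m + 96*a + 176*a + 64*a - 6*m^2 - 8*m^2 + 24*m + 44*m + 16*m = 48*a^2 + 336*a + m^2*(-2*a - 14) + m*(-8*a^2 - 44*a + 84)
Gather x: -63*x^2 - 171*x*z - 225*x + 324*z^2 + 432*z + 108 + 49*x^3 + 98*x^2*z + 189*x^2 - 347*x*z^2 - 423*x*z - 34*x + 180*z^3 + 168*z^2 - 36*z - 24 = 49*x^3 + x^2*(98*z + 126) + x*(-347*z^2 - 594*z - 259) + 180*z^3 + 492*z^2 + 396*z + 84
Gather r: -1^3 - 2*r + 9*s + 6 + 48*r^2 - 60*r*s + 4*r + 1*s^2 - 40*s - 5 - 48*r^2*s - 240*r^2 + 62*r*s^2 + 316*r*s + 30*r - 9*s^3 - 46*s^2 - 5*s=r^2*(-48*s - 192) + r*(62*s^2 + 256*s + 32) - 9*s^3 - 45*s^2 - 36*s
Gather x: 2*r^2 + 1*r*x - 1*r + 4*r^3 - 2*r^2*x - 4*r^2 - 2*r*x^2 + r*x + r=4*r^3 - 2*r^2 - 2*r*x^2 + x*(-2*r^2 + 2*r)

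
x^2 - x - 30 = (x - 6)*(x + 5)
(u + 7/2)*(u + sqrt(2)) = u^2 + sqrt(2)*u + 7*u/2 + 7*sqrt(2)/2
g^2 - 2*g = g*(g - 2)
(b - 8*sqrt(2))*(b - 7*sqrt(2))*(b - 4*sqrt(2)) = b^3 - 19*sqrt(2)*b^2 + 232*b - 448*sqrt(2)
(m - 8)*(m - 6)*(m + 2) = m^3 - 12*m^2 + 20*m + 96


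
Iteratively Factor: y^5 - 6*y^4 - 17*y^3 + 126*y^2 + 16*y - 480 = (y + 4)*(y^4 - 10*y^3 + 23*y^2 + 34*y - 120) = (y - 5)*(y + 4)*(y^3 - 5*y^2 - 2*y + 24) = (y - 5)*(y - 3)*(y + 4)*(y^2 - 2*y - 8) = (y - 5)*(y - 3)*(y + 2)*(y + 4)*(y - 4)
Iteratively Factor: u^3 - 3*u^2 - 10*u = (u - 5)*(u^2 + 2*u) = u*(u - 5)*(u + 2)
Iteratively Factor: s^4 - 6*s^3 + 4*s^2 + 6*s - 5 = (s - 1)*(s^3 - 5*s^2 - s + 5) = (s - 1)*(s + 1)*(s^2 - 6*s + 5) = (s - 1)^2*(s + 1)*(s - 5)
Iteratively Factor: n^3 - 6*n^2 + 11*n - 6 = (n - 1)*(n^2 - 5*n + 6) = (n - 2)*(n - 1)*(n - 3)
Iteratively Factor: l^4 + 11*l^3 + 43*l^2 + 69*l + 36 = (l + 3)*(l^3 + 8*l^2 + 19*l + 12) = (l + 3)^2*(l^2 + 5*l + 4) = (l + 1)*(l + 3)^2*(l + 4)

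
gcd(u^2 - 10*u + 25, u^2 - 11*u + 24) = 1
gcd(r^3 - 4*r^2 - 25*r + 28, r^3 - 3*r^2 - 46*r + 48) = r - 1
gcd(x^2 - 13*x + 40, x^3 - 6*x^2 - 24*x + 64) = x - 8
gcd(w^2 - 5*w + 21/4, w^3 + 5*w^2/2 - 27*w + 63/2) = w - 3/2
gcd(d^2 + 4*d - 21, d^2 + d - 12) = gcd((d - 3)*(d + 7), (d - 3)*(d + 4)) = d - 3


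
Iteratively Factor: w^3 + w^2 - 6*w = (w + 3)*(w^2 - 2*w) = (w - 2)*(w + 3)*(w)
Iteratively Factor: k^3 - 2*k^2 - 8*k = (k - 4)*(k^2 + 2*k) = (k - 4)*(k + 2)*(k)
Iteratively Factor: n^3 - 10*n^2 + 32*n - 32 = (n - 4)*(n^2 - 6*n + 8) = (n - 4)^2*(n - 2)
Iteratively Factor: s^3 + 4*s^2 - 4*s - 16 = (s + 2)*(s^2 + 2*s - 8) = (s + 2)*(s + 4)*(s - 2)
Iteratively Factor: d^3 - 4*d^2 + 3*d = (d)*(d^2 - 4*d + 3) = d*(d - 1)*(d - 3)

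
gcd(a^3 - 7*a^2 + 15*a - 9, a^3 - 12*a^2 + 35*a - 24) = a^2 - 4*a + 3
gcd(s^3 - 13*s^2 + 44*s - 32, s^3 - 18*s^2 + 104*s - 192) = s^2 - 12*s + 32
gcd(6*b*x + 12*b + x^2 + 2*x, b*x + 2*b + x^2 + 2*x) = x + 2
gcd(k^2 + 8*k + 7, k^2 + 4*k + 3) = k + 1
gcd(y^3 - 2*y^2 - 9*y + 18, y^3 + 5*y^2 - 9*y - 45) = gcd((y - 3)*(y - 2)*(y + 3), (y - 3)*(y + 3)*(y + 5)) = y^2 - 9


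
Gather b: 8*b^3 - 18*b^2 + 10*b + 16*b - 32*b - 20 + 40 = 8*b^3 - 18*b^2 - 6*b + 20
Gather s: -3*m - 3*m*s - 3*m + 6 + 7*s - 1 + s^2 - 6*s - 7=-6*m + s^2 + s*(1 - 3*m) - 2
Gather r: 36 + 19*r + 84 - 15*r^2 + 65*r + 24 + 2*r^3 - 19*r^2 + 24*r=2*r^3 - 34*r^2 + 108*r + 144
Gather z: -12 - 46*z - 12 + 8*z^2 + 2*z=8*z^2 - 44*z - 24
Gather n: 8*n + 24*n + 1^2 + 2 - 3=32*n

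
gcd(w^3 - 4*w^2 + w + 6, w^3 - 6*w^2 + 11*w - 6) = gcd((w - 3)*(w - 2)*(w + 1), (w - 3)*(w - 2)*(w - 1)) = w^2 - 5*w + 6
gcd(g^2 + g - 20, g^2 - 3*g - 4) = g - 4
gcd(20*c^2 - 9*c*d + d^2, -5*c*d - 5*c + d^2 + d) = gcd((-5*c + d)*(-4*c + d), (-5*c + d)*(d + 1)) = 5*c - d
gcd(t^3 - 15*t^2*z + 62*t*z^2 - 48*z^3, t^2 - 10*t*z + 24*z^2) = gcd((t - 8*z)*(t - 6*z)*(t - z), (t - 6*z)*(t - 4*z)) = -t + 6*z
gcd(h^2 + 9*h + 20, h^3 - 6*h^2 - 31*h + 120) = h + 5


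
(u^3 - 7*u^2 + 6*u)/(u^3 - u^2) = (u - 6)/u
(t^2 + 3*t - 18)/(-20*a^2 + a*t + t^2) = (t^2 + 3*t - 18)/(-20*a^2 + a*t + t^2)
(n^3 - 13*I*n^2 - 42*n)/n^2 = n - 13*I - 42/n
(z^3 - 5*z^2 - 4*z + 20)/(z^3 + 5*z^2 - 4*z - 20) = (z - 5)/(z + 5)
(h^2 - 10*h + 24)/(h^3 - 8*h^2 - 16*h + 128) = (h - 6)/(h^2 - 4*h - 32)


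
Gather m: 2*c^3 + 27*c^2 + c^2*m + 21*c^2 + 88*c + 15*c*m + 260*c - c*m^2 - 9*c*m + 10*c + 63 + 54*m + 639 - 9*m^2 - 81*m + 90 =2*c^3 + 48*c^2 + 358*c + m^2*(-c - 9) + m*(c^2 + 6*c - 27) + 792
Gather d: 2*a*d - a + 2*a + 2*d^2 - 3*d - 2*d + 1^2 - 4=a + 2*d^2 + d*(2*a - 5) - 3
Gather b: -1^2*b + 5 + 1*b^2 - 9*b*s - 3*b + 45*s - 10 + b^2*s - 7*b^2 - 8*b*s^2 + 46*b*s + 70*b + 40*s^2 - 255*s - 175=b^2*(s - 6) + b*(-8*s^2 + 37*s + 66) + 40*s^2 - 210*s - 180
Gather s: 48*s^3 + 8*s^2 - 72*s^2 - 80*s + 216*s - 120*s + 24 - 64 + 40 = 48*s^3 - 64*s^2 + 16*s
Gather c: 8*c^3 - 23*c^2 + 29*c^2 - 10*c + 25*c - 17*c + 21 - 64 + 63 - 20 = 8*c^3 + 6*c^2 - 2*c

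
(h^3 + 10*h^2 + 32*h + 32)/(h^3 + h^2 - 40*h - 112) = (h + 2)/(h - 7)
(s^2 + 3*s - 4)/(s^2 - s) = (s + 4)/s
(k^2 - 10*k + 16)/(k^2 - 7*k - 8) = (k - 2)/(k + 1)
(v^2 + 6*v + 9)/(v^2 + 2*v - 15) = (v^2 + 6*v + 9)/(v^2 + 2*v - 15)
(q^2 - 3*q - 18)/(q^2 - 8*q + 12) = (q + 3)/(q - 2)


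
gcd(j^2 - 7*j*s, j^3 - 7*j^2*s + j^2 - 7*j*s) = -j^2 + 7*j*s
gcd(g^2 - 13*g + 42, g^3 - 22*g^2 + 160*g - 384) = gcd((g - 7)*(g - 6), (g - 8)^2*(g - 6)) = g - 6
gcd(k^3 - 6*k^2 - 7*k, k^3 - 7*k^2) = k^2 - 7*k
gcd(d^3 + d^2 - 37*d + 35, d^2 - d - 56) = d + 7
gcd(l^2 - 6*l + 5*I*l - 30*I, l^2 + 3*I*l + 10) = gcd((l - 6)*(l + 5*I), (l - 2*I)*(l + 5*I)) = l + 5*I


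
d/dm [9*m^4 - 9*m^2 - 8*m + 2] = 36*m^3 - 18*m - 8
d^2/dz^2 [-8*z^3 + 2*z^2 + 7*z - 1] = 4 - 48*z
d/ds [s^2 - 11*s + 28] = 2*s - 11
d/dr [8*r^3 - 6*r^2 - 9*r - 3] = 24*r^2 - 12*r - 9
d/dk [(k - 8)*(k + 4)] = 2*k - 4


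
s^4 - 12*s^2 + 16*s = s*(s - 2)^2*(s + 4)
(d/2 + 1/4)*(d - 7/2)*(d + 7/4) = d^3/2 - 5*d^2/8 - 7*d/2 - 49/32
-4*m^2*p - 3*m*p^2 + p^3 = p*(-4*m + p)*(m + p)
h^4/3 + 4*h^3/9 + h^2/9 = h^2*(h/3 + 1/3)*(h + 1/3)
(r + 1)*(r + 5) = r^2 + 6*r + 5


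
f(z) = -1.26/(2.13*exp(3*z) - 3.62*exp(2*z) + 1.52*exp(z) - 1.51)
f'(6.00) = 0.00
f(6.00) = 0.00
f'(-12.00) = 0.00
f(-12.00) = 0.83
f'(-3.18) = 0.03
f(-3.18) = 0.87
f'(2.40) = 0.00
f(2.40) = -0.00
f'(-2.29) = 0.06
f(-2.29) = 0.91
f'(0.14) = 1.39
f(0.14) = 0.96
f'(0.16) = 1.67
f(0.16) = 0.99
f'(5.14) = 0.00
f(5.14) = -0.00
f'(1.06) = 0.21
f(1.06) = -0.05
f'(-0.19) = -0.04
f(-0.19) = 0.83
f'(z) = -1.26*(-6.39*exp(3*z) + 7.24*exp(2*z) - 1.52*exp(z))/(2.13*exp(3*z) - 3.62*exp(2*z) + 1.52*exp(z) - 1.51)^2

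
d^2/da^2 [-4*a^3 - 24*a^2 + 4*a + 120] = -24*a - 48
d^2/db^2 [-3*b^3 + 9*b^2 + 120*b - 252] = 18 - 18*b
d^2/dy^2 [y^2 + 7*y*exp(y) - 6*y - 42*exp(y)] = 7*y*exp(y) - 28*exp(y) + 2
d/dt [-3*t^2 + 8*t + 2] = 8 - 6*t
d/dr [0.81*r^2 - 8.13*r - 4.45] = 1.62*r - 8.13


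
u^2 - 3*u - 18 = (u - 6)*(u + 3)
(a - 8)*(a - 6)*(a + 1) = a^3 - 13*a^2 + 34*a + 48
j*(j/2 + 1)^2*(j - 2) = j^4/4 + j^3/2 - j^2 - 2*j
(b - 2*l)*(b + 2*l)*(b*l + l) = b^3*l + b^2*l - 4*b*l^3 - 4*l^3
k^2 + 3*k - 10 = (k - 2)*(k + 5)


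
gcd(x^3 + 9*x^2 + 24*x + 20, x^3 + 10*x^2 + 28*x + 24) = x^2 + 4*x + 4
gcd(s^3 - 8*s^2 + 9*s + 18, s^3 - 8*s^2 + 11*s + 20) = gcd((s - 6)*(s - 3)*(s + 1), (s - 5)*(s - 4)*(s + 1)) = s + 1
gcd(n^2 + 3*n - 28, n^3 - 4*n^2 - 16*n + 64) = n - 4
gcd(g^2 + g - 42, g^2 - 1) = 1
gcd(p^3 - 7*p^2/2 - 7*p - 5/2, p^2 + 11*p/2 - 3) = 1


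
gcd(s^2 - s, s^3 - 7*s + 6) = s - 1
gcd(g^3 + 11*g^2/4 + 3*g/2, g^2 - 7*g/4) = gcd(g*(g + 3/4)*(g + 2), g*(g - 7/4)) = g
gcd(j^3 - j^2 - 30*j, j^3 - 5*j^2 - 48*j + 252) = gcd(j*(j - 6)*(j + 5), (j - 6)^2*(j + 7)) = j - 6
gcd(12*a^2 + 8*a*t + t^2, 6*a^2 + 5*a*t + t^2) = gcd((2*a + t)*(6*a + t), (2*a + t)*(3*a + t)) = 2*a + t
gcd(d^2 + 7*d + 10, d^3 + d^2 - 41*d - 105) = d + 5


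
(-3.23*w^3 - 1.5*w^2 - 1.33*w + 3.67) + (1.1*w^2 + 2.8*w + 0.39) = -3.23*w^3 - 0.4*w^2 + 1.47*w + 4.06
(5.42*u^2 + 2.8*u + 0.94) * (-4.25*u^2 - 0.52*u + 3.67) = -23.035*u^4 - 14.7184*u^3 + 14.4404*u^2 + 9.7872*u + 3.4498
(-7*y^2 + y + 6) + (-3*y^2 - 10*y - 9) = -10*y^2 - 9*y - 3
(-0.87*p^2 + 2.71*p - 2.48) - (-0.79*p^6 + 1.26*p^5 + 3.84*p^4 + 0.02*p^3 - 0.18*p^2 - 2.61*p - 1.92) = 0.79*p^6 - 1.26*p^5 - 3.84*p^4 - 0.02*p^3 - 0.69*p^2 + 5.32*p - 0.56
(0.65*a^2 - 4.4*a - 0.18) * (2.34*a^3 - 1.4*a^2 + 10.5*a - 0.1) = 1.521*a^5 - 11.206*a^4 + 12.5638*a^3 - 46.013*a^2 - 1.45*a + 0.018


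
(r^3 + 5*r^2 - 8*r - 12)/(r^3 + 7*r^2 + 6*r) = (r - 2)/r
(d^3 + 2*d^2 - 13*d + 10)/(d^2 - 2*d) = d + 4 - 5/d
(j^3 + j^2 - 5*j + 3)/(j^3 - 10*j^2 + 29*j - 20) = (j^2 + 2*j - 3)/(j^2 - 9*j + 20)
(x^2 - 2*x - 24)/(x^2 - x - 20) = (x - 6)/(x - 5)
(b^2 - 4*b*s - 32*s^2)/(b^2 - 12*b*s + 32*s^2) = (-b - 4*s)/(-b + 4*s)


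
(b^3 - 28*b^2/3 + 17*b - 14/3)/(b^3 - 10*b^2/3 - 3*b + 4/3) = (b^2 - 9*b + 14)/(b^2 - 3*b - 4)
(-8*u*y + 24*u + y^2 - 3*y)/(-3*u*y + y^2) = (8*u*y - 24*u - y^2 + 3*y)/(y*(3*u - y))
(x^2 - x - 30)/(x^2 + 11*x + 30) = (x - 6)/(x + 6)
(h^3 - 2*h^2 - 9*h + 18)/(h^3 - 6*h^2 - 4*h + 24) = (h^2 - 9)/(h^2 - 4*h - 12)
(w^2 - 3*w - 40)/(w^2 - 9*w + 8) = (w + 5)/(w - 1)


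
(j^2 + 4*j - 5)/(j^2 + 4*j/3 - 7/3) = 3*(j + 5)/(3*j + 7)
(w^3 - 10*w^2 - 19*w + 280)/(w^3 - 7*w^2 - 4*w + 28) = (w^2 - 3*w - 40)/(w^2 - 4)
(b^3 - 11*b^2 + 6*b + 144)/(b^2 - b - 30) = (b^2 - 5*b - 24)/(b + 5)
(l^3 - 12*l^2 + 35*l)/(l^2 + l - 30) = l*(l - 7)/(l + 6)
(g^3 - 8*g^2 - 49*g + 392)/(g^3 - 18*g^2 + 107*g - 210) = (g^2 - g - 56)/(g^2 - 11*g + 30)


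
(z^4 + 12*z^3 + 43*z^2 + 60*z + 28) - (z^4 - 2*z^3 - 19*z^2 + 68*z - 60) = 14*z^3 + 62*z^2 - 8*z + 88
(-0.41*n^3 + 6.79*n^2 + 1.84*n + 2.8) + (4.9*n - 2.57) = -0.41*n^3 + 6.79*n^2 + 6.74*n + 0.23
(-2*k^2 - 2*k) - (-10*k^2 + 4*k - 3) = 8*k^2 - 6*k + 3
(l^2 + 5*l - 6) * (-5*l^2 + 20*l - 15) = -5*l^4 - 5*l^3 + 115*l^2 - 195*l + 90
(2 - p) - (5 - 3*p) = 2*p - 3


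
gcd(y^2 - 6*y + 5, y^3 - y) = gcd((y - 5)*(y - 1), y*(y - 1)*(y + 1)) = y - 1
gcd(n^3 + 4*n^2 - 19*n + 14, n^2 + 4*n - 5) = n - 1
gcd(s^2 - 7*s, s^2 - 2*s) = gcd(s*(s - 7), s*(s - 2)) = s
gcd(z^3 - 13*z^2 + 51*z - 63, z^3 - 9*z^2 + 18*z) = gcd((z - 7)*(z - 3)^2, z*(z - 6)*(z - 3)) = z - 3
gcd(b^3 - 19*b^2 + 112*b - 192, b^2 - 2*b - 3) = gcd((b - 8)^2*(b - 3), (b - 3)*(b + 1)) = b - 3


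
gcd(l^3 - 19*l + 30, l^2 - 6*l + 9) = l - 3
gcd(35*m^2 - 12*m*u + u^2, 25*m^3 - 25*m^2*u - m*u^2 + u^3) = -5*m + u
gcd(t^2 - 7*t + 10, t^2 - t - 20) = t - 5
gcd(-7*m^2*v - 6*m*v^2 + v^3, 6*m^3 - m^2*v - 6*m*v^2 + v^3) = m + v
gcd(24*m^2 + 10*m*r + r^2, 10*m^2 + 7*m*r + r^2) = 1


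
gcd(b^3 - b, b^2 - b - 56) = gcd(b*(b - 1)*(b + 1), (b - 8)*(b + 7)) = 1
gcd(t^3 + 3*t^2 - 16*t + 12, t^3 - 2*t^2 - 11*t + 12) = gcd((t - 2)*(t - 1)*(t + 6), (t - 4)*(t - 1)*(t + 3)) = t - 1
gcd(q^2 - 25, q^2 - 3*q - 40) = q + 5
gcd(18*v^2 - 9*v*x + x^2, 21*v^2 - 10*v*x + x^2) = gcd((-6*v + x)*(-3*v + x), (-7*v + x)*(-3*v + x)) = -3*v + x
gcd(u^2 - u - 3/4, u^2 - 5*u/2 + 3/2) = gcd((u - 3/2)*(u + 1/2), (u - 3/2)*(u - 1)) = u - 3/2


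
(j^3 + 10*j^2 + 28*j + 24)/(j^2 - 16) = (j^3 + 10*j^2 + 28*j + 24)/(j^2 - 16)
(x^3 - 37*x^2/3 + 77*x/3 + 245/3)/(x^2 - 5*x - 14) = (3*x^2 - 16*x - 35)/(3*(x + 2))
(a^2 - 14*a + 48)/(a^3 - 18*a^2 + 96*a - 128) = (a - 6)/(a^2 - 10*a + 16)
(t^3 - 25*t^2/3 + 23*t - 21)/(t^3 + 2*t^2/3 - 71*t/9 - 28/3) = 3*(3*t^2 - 16*t + 21)/(9*t^2 + 33*t + 28)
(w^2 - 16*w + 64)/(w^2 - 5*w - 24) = (w - 8)/(w + 3)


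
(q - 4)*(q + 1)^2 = q^3 - 2*q^2 - 7*q - 4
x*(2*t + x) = 2*t*x + x^2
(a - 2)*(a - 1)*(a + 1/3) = a^3 - 8*a^2/3 + a + 2/3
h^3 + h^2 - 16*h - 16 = (h - 4)*(h + 1)*(h + 4)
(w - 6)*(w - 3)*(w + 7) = w^3 - 2*w^2 - 45*w + 126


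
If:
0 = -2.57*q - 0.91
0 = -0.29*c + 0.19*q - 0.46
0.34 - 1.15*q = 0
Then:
No Solution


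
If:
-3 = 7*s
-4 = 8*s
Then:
No Solution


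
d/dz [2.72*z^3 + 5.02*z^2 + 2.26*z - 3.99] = 8.16*z^2 + 10.04*z + 2.26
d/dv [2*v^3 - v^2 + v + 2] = 6*v^2 - 2*v + 1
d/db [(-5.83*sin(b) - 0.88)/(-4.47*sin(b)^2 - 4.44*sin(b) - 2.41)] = (-26.0601*sin(b)^2 - 7.8672*sin(b) + 10.1431)*cos(b)/(19.9809*sin(b)^4 + 39.6936*sin(b)^3 + 41.259*sin(b)^2 + 21.4008*sin(b) + 5.8081)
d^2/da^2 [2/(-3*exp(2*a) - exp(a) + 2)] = 2*(-2*(6*exp(a) + 1)^2*exp(a) + (12*exp(a) + 1)*(3*exp(2*a) + exp(a) - 2))*exp(a)/(3*exp(2*a) + exp(a) - 2)^3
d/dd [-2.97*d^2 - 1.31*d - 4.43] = -5.94*d - 1.31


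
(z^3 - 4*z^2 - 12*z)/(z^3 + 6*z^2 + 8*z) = (z - 6)/(z + 4)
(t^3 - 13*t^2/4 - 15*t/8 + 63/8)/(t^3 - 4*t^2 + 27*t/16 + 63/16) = 2*(2*t + 3)/(4*t + 3)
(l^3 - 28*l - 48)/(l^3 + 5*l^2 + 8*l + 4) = (l^2 - 2*l - 24)/(l^2 + 3*l + 2)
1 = 1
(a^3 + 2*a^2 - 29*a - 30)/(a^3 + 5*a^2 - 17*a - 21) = (a^2 + a - 30)/(a^2 + 4*a - 21)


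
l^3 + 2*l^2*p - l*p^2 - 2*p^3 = (l - p)*(l + p)*(l + 2*p)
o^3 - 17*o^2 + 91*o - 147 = (o - 7)^2*(o - 3)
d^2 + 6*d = d*(d + 6)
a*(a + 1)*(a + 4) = a^3 + 5*a^2 + 4*a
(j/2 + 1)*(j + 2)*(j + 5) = j^3/2 + 9*j^2/2 + 12*j + 10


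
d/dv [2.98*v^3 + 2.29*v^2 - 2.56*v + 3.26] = 8.94*v^2 + 4.58*v - 2.56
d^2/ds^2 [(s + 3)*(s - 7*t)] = 2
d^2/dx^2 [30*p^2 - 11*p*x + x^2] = 2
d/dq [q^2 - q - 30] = 2*q - 1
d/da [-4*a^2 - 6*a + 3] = -8*a - 6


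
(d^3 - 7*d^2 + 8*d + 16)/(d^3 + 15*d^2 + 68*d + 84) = (d^3 - 7*d^2 + 8*d + 16)/(d^3 + 15*d^2 + 68*d + 84)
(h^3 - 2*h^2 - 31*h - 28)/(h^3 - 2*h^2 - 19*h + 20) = (h^2 - 6*h - 7)/(h^2 - 6*h + 5)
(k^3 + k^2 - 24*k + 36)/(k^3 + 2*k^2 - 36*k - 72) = (k^2 - 5*k + 6)/(k^2 - 4*k - 12)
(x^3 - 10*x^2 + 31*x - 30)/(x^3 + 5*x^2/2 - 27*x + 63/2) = 2*(x^2 - 7*x + 10)/(2*x^2 + 11*x - 21)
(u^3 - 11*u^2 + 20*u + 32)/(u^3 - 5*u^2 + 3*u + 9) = (u^2 - 12*u + 32)/(u^2 - 6*u + 9)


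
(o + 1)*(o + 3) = o^2 + 4*o + 3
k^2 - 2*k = k*(k - 2)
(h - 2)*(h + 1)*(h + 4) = h^3 + 3*h^2 - 6*h - 8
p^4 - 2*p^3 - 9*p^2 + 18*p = p*(p - 3)*(p - 2)*(p + 3)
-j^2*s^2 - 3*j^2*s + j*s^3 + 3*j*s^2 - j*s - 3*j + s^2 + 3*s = (-j + s)*(s + 3)*(j*s + 1)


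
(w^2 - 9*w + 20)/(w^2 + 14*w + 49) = (w^2 - 9*w + 20)/(w^2 + 14*w + 49)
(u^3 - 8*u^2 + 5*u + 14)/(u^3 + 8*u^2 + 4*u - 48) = (u^2 - 6*u - 7)/(u^2 + 10*u + 24)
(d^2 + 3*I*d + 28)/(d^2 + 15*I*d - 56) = (d - 4*I)/(d + 8*I)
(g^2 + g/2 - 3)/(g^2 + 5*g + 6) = (g - 3/2)/(g + 3)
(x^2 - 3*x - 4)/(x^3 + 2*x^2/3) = 3*(x^2 - 3*x - 4)/(x^2*(3*x + 2))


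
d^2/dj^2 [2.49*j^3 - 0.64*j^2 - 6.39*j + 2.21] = 14.94*j - 1.28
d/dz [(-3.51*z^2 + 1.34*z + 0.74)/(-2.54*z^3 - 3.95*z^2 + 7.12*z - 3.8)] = (-8.9154*z^4 + 6.8072*z^3 - 14.0594*z^2 + 32.522*z - 10.3608)/(6.4516*z^6 + 20.066*z^5 - 20.5671*z^4 - 36.944*z^3 + 80.7144*z^2 - 54.112*z + 14.44)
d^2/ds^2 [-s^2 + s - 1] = -2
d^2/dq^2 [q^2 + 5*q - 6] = 2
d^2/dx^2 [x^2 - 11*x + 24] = 2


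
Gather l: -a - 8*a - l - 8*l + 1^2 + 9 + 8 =-9*a - 9*l + 18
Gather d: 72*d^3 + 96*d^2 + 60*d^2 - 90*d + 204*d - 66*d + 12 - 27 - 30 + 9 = 72*d^3 + 156*d^2 + 48*d - 36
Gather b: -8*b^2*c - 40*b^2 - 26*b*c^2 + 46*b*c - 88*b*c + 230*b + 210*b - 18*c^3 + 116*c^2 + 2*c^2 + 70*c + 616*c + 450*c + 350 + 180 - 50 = b^2*(-8*c - 40) + b*(-26*c^2 - 42*c + 440) - 18*c^3 + 118*c^2 + 1136*c + 480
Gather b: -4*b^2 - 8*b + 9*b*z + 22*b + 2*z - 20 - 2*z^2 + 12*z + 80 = -4*b^2 + b*(9*z + 14) - 2*z^2 + 14*z + 60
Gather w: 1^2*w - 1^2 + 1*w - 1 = 2*w - 2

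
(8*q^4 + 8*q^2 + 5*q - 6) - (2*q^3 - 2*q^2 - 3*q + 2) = 8*q^4 - 2*q^3 + 10*q^2 + 8*q - 8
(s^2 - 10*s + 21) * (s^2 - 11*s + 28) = s^4 - 21*s^3 + 159*s^2 - 511*s + 588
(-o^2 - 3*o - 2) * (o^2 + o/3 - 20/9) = -o^4 - 10*o^3/3 - 7*o^2/9 + 6*o + 40/9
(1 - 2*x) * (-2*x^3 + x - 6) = 4*x^4 - 2*x^3 - 2*x^2 + 13*x - 6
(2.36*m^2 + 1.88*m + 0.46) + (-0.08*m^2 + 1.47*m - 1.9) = 2.28*m^2 + 3.35*m - 1.44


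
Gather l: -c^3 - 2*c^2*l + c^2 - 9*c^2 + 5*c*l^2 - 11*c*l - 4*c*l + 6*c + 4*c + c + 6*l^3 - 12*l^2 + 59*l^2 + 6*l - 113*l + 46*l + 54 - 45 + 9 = -c^3 - 8*c^2 + 11*c + 6*l^3 + l^2*(5*c + 47) + l*(-2*c^2 - 15*c - 61) + 18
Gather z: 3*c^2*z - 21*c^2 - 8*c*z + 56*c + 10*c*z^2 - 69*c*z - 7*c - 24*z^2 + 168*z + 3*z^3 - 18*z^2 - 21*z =-21*c^2 + 49*c + 3*z^3 + z^2*(10*c - 42) + z*(3*c^2 - 77*c + 147)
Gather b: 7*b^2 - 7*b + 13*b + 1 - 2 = 7*b^2 + 6*b - 1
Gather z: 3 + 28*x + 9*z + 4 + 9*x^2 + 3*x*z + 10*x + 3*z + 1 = 9*x^2 + 38*x + z*(3*x + 12) + 8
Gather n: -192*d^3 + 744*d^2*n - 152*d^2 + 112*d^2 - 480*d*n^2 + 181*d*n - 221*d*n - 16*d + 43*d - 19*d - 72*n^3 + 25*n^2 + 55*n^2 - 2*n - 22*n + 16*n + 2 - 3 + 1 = -192*d^3 - 40*d^2 + 8*d - 72*n^3 + n^2*(80 - 480*d) + n*(744*d^2 - 40*d - 8)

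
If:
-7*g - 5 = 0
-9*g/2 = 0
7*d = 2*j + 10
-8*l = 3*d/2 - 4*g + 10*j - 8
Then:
No Solution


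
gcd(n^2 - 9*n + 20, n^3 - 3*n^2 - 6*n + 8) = n - 4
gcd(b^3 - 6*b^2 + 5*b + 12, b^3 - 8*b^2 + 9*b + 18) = b^2 - 2*b - 3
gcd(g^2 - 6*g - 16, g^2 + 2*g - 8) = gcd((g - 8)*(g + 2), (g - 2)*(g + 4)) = 1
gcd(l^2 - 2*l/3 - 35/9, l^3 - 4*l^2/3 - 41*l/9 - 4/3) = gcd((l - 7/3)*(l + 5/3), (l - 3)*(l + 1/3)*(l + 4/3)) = 1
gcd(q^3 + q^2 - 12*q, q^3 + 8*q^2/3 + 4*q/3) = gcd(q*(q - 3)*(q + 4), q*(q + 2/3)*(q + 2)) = q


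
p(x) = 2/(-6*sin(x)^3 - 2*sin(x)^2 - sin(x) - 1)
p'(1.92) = -0.19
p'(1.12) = 0.27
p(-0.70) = 4.78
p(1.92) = -0.23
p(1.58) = -0.20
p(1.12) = -0.25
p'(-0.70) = 51.51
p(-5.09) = -0.24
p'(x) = 2*(18*sin(x)^2*cos(x) + 4*sin(x)*cos(x) + cos(x))/(-6*sin(x)^3 - 2*sin(x)^2 - sin(x) - 1)^2 = 2*(18*sin(x)^2 + 4*sin(x) + 1)*cos(x)/(6*sin(x)^3 + 2*sin(x)^2 + sin(x) + 1)^2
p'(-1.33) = 0.52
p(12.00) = -17.80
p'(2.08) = -0.33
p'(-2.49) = -188.83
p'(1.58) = -0.00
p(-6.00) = -1.28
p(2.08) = -0.27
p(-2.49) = 9.56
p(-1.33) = 0.56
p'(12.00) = 539.76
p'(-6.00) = 2.76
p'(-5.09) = 0.21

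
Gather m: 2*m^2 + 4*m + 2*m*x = 2*m^2 + m*(2*x + 4)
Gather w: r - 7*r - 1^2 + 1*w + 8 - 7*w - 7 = -6*r - 6*w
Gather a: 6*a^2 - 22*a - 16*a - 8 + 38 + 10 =6*a^2 - 38*a + 40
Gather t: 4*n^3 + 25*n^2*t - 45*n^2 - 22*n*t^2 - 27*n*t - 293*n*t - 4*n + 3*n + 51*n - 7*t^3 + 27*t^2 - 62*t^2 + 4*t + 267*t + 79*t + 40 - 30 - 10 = 4*n^3 - 45*n^2 + 50*n - 7*t^3 + t^2*(-22*n - 35) + t*(25*n^2 - 320*n + 350)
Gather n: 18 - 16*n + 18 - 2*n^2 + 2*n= -2*n^2 - 14*n + 36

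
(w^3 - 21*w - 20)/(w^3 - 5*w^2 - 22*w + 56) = (w^2 - 4*w - 5)/(w^2 - 9*w + 14)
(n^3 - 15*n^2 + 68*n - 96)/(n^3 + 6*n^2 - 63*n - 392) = (n^2 - 7*n + 12)/(n^2 + 14*n + 49)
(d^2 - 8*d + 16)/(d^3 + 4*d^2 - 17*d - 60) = (d - 4)/(d^2 + 8*d + 15)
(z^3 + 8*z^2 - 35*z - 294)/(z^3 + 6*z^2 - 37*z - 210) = (z + 7)/(z + 5)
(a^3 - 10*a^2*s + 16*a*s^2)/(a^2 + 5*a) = (a^2 - 10*a*s + 16*s^2)/(a + 5)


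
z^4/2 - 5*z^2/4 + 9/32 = (z/2 + 1/4)*(z - 3/2)*(z - 1/2)*(z + 3/2)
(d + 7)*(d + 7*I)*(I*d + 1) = I*d^3 - 6*d^2 + 7*I*d^2 - 42*d + 7*I*d + 49*I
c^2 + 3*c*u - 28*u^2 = (c - 4*u)*(c + 7*u)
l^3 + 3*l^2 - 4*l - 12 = (l - 2)*(l + 2)*(l + 3)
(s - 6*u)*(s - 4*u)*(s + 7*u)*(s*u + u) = s^4*u - 3*s^3*u^2 + s^3*u - 46*s^2*u^3 - 3*s^2*u^2 + 168*s*u^4 - 46*s*u^3 + 168*u^4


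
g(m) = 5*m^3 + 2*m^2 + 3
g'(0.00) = 0.00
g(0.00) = 3.00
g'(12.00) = 2208.00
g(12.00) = 8931.00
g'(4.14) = 273.65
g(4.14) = 392.07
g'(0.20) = 1.40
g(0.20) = 3.12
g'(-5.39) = 414.22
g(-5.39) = -721.85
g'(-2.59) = 90.26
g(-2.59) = -70.45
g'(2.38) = 94.49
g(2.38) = 81.74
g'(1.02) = 19.69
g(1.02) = 10.39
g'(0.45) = 4.84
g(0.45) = 3.86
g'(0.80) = 12.80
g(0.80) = 6.84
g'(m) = 15*m^2 + 4*m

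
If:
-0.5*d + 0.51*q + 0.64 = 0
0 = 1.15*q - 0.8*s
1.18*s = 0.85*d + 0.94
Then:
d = 3.77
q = 2.45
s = 3.52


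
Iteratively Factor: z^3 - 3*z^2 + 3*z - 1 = (z - 1)*(z^2 - 2*z + 1) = (z - 1)^2*(z - 1)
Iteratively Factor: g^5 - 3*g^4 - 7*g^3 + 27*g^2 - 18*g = (g + 3)*(g^4 - 6*g^3 + 11*g^2 - 6*g) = g*(g + 3)*(g^3 - 6*g^2 + 11*g - 6) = g*(g - 3)*(g + 3)*(g^2 - 3*g + 2) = g*(g - 3)*(g - 1)*(g + 3)*(g - 2)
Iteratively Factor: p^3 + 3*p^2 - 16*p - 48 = (p + 4)*(p^2 - p - 12) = (p - 4)*(p + 4)*(p + 3)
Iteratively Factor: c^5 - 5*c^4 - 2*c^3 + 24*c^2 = (c - 4)*(c^4 - c^3 - 6*c^2) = (c - 4)*(c + 2)*(c^3 - 3*c^2) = c*(c - 4)*(c + 2)*(c^2 - 3*c) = c^2*(c - 4)*(c + 2)*(c - 3)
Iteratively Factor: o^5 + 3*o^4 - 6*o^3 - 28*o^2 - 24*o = (o)*(o^4 + 3*o^3 - 6*o^2 - 28*o - 24) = o*(o + 2)*(o^3 + o^2 - 8*o - 12) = o*(o + 2)^2*(o^2 - o - 6) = o*(o - 3)*(o + 2)^2*(o + 2)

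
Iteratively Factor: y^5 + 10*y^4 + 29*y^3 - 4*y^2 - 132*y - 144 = (y + 3)*(y^4 + 7*y^3 + 8*y^2 - 28*y - 48) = (y + 3)^2*(y^3 + 4*y^2 - 4*y - 16) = (y + 2)*(y + 3)^2*(y^2 + 2*y - 8) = (y + 2)*(y + 3)^2*(y + 4)*(y - 2)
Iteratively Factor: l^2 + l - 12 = (l - 3)*(l + 4)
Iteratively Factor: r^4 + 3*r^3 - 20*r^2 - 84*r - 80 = (r + 2)*(r^3 + r^2 - 22*r - 40) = (r - 5)*(r + 2)*(r^2 + 6*r + 8) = (r - 5)*(r + 2)*(r + 4)*(r + 2)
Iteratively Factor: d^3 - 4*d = (d - 2)*(d^2 + 2*d) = d*(d - 2)*(d + 2)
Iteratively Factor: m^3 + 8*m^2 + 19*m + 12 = (m + 3)*(m^2 + 5*m + 4) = (m + 3)*(m + 4)*(m + 1)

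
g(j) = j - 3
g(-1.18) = -4.18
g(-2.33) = -5.33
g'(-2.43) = 1.00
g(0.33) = -2.67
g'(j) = 1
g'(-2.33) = 1.00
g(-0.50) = -3.50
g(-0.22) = -3.22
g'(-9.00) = 1.00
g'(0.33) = 1.00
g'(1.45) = 1.00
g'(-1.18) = 1.00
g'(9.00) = 1.00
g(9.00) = 6.00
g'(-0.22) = 1.00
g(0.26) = -2.74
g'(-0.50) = 1.00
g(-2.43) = -5.43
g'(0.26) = 1.00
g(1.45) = -1.55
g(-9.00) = -12.00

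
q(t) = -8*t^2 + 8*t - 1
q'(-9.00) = 152.00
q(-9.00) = -721.00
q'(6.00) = -88.00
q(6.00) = -241.00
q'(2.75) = -36.00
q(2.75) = -39.50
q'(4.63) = -66.08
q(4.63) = -135.46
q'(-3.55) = 64.80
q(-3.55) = -130.22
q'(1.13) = -10.08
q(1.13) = -2.18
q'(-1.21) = 27.36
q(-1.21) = -22.39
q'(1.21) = -11.36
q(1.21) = -3.03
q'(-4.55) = 80.80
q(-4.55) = -203.02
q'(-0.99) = 23.84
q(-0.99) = -16.76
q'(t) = 8 - 16*t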